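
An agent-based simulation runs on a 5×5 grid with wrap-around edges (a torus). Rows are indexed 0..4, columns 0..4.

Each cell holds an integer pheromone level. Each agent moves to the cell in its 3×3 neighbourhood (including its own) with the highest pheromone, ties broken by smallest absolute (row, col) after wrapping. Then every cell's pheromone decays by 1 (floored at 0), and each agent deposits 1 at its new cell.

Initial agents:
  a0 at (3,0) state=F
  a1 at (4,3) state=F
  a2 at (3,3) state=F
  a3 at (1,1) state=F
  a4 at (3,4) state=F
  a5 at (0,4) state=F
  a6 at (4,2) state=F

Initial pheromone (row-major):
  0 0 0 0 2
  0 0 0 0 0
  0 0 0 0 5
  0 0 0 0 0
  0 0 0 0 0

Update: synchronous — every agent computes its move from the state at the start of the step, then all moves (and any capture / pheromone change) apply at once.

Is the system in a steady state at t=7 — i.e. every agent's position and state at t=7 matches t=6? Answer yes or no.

yes

t=1: a0@(2,4) a1@(0,4) a2@(2,4) a3@(0,0) a4@(2,4) a5@(0,4) a6@(0,1) | pheromone: 1 1 0 0 3 / 0 0 0 0 0 / 0 0 0 0 7 / 0 0 0 0 0 / 0 0 0 0 0
t=2: a0@(2,4) a1@(0,4) a2@(2,4) a3@(0,4) a4@(2,4) a5@(0,4) a6@(0,0) | pheromone: 1 0 0 0 5 / 0 0 0 0 0 / 0 0 0 0 9 / 0 0 0 0 0 / 0 0 0 0 0
t=3: a0@(2,4) a1@(0,4) a2@(2,4) a3@(0,4) a4@(2,4) a5@(0,4) a6@(0,4) | pheromone: 0 0 0 0 8 / 0 0 0 0 0 / 0 0 0 0 11 / 0 0 0 0 0 / 0 0 0 0 0
t=4: a0@(2,4) a1@(0,4) a2@(2,4) a3@(0,4) a4@(2,4) a5@(0,4) a6@(0,4) | pheromone: 0 0 0 0 11 / 0 0 0 0 0 / 0 0 0 0 13 / 0 0 0 0 0 / 0 0 0 0 0
t=5: a0@(2,4) a1@(0,4) a2@(2,4) a3@(0,4) a4@(2,4) a5@(0,4) a6@(0,4) | pheromone: 0 0 0 0 14 / 0 0 0 0 0 / 0 0 0 0 15 / 0 0 0 0 0 / 0 0 0 0 0
t=6: a0@(2,4) a1@(0,4) a2@(2,4) a3@(0,4) a4@(2,4) a5@(0,4) a6@(0,4) | pheromone: 0 0 0 0 17 / 0 0 0 0 0 / 0 0 0 0 17 / 0 0 0 0 0 / 0 0 0 0 0
t=7: a0@(2,4) a1@(0,4) a2@(2,4) a3@(0,4) a4@(2,4) a5@(0,4) a6@(0,4) | pheromone: 0 0 0 0 20 / 0 0 0 0 0 / 0 0 0 0 19 / 0 0 0 0 0 / 0 0 0 0 0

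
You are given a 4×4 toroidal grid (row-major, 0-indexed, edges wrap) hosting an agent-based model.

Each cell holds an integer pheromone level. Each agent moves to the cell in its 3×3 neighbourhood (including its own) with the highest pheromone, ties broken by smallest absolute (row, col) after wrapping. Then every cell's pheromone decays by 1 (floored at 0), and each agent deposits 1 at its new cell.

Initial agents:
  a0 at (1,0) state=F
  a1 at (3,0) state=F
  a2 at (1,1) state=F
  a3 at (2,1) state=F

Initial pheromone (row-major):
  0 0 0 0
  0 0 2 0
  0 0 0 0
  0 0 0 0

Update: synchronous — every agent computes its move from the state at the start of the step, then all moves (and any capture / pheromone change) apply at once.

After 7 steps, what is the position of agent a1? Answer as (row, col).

(0, 0)

t=1: a0@(0,0) a1@(0,0) a2@(1,2) a3@(1,2) | pheromone: 2 0 0 0 / 0 0 3 0 / 0 0 0 0 / 0 0 0 0
t=2: a0@(0,0) a1@(0,0) a2@(1,2) a3@(1,2) | pheromone: 3 0 0 0 / 0 0 4 0 / 0 0 0 0 / 0 0 0 0
t=3: a0@(0,0) a1@(0,0) a2@(1,2) a3@(1,2) | pheromone: 4 0 0 0 / 0 0 5 0 / 0 0 0 0 / 0 0 0 0
t=4: a0@(0,0) a1@(0,0) a2@(1,2) a3@(1,2) | pheromone: 5 0 0 0 / 0 0 6 0 / 0 0 0 0 / 0 0 0 0
t=5: a0@(0,0) a1@(0,0) a2@(1,2) a3@(1,2) | pheromone: 6 0 0 0 / 0 0 7 0 / 0 0 0 0 / 0 0 0 0
t=6: a0@(0,0) a1@(0,0) a2@(1,2) a3@(1,2) | pheromone: 7 0 0 0 / 0 0 8 0 / 0 0 0 0 / 0 0 0 0
t=7: a0@(0,0) a1@(0,0) a2@(1,2) a3@(1,2) | pheromone: 8 0 0 0 / 0 0 9 0 / 0 0 0 0 / 0 0 0 0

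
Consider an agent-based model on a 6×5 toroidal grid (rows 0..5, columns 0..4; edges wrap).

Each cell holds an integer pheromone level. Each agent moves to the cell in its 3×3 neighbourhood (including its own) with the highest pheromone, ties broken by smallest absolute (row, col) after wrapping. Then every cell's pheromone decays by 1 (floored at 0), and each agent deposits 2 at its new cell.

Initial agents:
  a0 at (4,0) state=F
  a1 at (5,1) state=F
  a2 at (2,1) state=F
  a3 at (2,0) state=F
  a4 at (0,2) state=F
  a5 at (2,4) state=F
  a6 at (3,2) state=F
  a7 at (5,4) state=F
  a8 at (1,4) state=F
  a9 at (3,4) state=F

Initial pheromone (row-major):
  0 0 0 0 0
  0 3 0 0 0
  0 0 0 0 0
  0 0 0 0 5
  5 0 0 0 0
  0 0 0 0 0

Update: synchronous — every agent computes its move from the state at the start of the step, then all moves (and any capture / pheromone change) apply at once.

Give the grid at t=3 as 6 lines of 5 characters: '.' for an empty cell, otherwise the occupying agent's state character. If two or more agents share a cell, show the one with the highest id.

.....
.F...
.....
....F
.....
.....

t=1: a0@(3,4) a1@(4,0) a2@(1,1) a3@(3,4) a4@(1,1) a5@(3,4) a6@(2,1) a7@(4,0) a8@(0,0) a9@(3,4) | pheromone: 2 0 0 0 0 / 0 6 0 0 0 / 0 2 0 0 0 / 0 0 0 0 12 / 8 0 0 0 0 / 0 0 0 0 0
t=2: a0@(3,4) a1@(3,4) a2@(1,1) a3@(3,4) a4@(1,1) a5@(3,4) a6@(1,1) a7@(3,4) a8@(1,1) a9@(3,4) | pheromone: 1 0 0 0 0 / 0 13 0 0 0 / 0 1 0 0 0 / 0 0 0 0 23 / 7 0 0 0 0 / 0 0 0 0 0
t=3: a0@(3,4) a1@(3,4) a2@(1,1) a3@(3,4) a4@(1,1) a5@(3,4) a6@(1,1) a7@(3,4) a8@(1,1) a9@(3,4) | pheromone: 0 0 0 0 0 / 0 20 0 0 0 / 0 0 0 0 0 / 0 0 0 0 34 / 6 0 0 0 0 / 0 0 0 0 0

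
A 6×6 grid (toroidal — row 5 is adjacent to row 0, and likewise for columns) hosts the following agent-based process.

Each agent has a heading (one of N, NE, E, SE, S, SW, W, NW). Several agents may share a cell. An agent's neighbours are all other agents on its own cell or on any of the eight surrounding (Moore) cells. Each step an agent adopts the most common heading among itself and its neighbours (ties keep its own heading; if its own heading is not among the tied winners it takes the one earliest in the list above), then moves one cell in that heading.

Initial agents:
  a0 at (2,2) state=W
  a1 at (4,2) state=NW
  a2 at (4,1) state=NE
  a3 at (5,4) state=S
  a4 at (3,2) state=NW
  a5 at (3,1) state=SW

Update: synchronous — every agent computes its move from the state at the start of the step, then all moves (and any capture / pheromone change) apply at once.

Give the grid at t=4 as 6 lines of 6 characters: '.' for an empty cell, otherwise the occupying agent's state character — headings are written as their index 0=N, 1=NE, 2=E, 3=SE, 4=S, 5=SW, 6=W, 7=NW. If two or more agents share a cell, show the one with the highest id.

...77.
......
......
......
......
..777.

t=1: a0@(2,1):W a1@(3,1):NW a2@(3,0):NW a3@(0,4):S a4@(2,1):NW a5@(2,0):NW
t=2: a0@(1,0):NW a1@(2,0):NW a2@(2,5):NW a3@(1,4):S a4@(1,0):NW a5@(1,5):NW
t=3: a0@(0,5):NW a1@(1,5):NW a2@(1,4):NW a3@(0,3):NW a4@(0,5):NW a5@(0,4):NW
t=4: a0@(5,4):NW a1@(0,4):NW a2@(0,3):NW a3@(5,2):NW a4@(5,4):NW a5@(5,3):NW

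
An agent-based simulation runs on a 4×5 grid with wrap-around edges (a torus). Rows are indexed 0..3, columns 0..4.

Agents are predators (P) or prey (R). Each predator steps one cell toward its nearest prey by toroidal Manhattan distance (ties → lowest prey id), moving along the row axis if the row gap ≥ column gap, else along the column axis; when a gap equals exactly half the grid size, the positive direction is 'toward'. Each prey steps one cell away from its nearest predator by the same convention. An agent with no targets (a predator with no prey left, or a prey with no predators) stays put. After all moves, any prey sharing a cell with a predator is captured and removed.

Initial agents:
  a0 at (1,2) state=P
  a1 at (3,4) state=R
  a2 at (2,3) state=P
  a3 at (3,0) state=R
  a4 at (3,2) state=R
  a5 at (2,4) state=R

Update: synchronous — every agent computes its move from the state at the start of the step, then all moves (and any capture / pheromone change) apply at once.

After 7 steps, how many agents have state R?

3

t=1: a0@(2,2):P a1@(0,4):R a2@(2,4):P a3@(3,1):R a5@(2,0):R
t=2: a0@(3,2):P a1@(3,4):R a2@(2,0):P a3@(0,1):R a5@(2,1):R
t=3: a0@(3,3):P a1@(3,0):R a2@(2,1):P a3@(1,1):R a5@(2,2):R
t=4: a0@(3,4):P a1@(3,1):R a2@(1,1):P a3@(0,1):R a5@(2,3):R
t=5: a0@(3,0):P a1@(3,2):R a2@(0,1):P a3@(3,1):R a5@(1,3):R
t=6: a0@(3,1):P a1@(3,3):R a2@(3,1):P a3@(3,2):R a5@(1,4):R
t=7: a0@(3,2):P a1@(3,4):R a2@(3,2):P a3@(3,3):R a5@(0,4):R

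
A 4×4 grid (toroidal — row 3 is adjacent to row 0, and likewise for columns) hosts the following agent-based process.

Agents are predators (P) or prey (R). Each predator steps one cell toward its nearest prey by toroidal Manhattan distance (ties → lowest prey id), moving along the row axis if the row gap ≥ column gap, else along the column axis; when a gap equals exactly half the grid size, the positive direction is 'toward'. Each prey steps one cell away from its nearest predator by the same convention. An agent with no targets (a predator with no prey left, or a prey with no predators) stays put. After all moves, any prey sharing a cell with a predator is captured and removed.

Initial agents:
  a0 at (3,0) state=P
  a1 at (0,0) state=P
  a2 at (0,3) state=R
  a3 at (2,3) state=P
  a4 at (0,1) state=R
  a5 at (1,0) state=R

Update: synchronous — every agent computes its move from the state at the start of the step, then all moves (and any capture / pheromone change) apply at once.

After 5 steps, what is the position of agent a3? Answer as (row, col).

t=1: a0@(0,0):P a1@(0,3):P a2@(0,2):R a3@(3,3):P a4@(0,2):R a5@(2,0):R
t=2: a0@(0,1):P a1@(0,2):P a3@(0,3):P a5@(1,0):R
t=3: a0@(1,1):P a1@(0,3):P a3@(1,3):P a5@(2,0):R
t=4: a0@(2,1):P a1@(1,3):P a3@(2,3):P a5@(3,0):R
t=5: a0@(3,1):P a1@(2,3):P a3@(3,3):P a5@(0,0):R

(3, 3)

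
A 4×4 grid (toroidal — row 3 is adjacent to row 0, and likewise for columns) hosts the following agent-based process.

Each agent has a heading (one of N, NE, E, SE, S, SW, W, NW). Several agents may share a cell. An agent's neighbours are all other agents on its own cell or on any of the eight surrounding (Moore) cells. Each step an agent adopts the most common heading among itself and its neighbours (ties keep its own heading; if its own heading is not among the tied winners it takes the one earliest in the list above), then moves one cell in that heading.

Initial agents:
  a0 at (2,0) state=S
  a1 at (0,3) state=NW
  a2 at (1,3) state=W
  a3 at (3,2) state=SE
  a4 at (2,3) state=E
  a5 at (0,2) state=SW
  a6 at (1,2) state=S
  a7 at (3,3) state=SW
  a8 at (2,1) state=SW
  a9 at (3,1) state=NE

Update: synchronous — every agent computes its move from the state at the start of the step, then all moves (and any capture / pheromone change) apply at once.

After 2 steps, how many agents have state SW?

t=1: a0@(3,3):SW a1@(1,2):SW a2@(2,3):S a3@(0,1):SW a4@(3,3):S a5@(1,1):SW a6@(2,1):SW a7@(0,2):SW a8@(3,1):S a9@(0,0):SW
t=2: a0@(0,2):SW a1@(2,1):SW a2@(3,3):S a3@(1,0):SW a4@(0,2):SW a5@(2,0):SW a6@(3,0):SW a7@(1,1):SW a8@(0,0):SW a9@(1,3):SW

9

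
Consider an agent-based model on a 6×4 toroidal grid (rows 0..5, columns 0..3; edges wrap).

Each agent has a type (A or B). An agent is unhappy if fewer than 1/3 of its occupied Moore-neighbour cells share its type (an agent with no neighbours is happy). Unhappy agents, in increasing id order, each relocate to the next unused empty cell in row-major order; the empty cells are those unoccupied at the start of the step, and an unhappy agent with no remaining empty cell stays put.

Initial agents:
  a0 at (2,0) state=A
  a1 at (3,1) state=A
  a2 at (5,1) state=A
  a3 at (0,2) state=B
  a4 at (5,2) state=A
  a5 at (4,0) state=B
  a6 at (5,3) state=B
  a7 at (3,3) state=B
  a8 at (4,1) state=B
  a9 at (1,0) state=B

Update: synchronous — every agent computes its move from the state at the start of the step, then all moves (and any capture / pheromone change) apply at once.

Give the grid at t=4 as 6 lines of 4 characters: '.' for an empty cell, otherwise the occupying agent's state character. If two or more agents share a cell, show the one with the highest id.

.ABB
A.B.
A...
.A.B
B...
...B

t=1: a0@(2,0):A a1@(3,1):A a2@(0,0):A a3@(0,2):B a4@(0,1):A a5@(4,0):B a6@(5,3):B a7@(3,3):B a8@(0,3):B a9@(1,1):B
t=2: a0@(2,0):A a1@(3,1):A a2@(1,0):A a3@(0,2):B a4@(0,1):A a5@(4,0):B a6@(5,3):B a7@(3,3):B a8@(0,3):B a9@(1,2):B
t=3: (unchanged — steady state)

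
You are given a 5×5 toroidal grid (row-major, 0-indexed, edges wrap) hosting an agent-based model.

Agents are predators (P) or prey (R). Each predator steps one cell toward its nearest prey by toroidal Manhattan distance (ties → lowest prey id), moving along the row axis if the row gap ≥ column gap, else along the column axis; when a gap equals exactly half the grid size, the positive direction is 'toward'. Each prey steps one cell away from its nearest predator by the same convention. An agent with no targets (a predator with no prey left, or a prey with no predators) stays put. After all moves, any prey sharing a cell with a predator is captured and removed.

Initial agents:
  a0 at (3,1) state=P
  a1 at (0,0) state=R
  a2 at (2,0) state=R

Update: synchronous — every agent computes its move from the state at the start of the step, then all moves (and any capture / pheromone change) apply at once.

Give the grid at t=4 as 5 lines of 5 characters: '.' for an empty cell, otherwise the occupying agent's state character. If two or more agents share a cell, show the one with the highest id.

t=1: a0@(2,1):P a1@(1,0):R a2@(1,0):R
t=2: a0@(1,1):P a1@(0,0):R a2@(0,0):R
t=3: a0@(0,1):P a1@(4,0):R a2@(4,0):R
t=4: a0@(4,1):P a1@(3,0):R a2@(3,0):R

.....
.....
.....
R....
.P...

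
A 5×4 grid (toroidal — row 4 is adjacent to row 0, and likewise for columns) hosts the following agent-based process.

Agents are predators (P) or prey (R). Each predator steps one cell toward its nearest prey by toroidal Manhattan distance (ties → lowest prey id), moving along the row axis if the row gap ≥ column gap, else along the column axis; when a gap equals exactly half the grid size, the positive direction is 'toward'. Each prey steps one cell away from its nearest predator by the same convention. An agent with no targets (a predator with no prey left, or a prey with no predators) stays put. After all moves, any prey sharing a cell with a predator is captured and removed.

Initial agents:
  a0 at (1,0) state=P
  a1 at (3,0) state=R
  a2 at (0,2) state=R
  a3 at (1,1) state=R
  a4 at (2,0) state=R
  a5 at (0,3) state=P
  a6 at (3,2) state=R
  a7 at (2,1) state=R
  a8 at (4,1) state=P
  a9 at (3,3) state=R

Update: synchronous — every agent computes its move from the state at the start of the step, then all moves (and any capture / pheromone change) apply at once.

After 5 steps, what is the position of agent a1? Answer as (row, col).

(0, 1)

t=1: a0@(1,1):P a1@(4,0):R a2@(0,1):R a3@(1,2):R a4@(3,0):R a5@(0,2):P a6@(2,2):R a8@(3,1):P a9@(2,3):R
t=2: a0@(0,1):P a1@(0,0):R a2@(4,1):R a3@(1,3):R a4@(3,3):R a5@(0,1):P a6@(3,2):R a8@(3,0):P a9@(2,2):R
t=3: a0@(0,0):P a1@(0,3):R a2@(3,1):R a3@(1,2):R a4@(3,2):R a5@(0,0):P a6@(3,1):R a8@(3,3):P a9@(3,2):R
t=4: a0@(0,3):P a1@(0,2):R a2@(3,0):R a3@(1,1):R a4@(3,1):R a5@(0,3):P a6@(3,0):R a8@(3,2):P a9@(3,1):R
t=5: a0@(0,2):P a1@(0,1):R a2@(3,3):R a3@(1,0):R a4@(3,0):R a5@(0,2):P a6@(3,3):R a8@(3,1):P a9@(3,0):R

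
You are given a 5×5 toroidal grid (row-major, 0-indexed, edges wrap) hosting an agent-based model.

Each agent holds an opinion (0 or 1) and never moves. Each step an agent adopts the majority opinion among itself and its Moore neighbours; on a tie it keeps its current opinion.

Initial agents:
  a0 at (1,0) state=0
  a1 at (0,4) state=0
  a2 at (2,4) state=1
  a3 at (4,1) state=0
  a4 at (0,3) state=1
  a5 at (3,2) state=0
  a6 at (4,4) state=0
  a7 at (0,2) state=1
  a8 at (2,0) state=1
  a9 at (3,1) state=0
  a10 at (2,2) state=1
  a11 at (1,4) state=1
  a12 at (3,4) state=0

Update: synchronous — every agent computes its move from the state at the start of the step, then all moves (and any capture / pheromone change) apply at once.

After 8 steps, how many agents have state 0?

t=1: a0@(1,0):1 a1@(0,4):0 a2@(2,4):1 a3@(4,1):0 a4@(0,3):1 a5@(3,2):0 a6@(4,4):0 a7@(0,2):1 a8@(2,0):1 a9@(3,1):0 a10@(2,2):0 a11@(1,4):1 a12@(3,4):0
t=2: a0@(1,0):1 a1@(0,4):1 a2@(2,4):1 a3@(4,1):0 a4@(0,3):1 a5@(3,2):0 a6@(4,4):0 a7@(0,2):1 a8@(2,0):1 a9@(3,1):0 a10@(2,2):0 a11@(1,4):1 a12@(3,4):0
t=3: (unchanged — steady state)

6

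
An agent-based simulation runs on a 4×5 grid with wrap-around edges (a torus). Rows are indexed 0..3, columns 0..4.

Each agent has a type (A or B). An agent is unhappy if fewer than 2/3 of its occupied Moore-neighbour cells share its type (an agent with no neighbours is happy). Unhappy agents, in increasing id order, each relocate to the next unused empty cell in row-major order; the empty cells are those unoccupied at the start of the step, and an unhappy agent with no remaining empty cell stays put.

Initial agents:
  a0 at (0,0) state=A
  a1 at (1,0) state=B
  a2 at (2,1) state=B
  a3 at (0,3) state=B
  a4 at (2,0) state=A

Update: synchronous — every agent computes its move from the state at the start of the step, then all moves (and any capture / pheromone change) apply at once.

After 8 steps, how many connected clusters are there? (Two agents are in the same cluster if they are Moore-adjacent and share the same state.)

2

t=1: a0@(0,1):A a1@(0,2):B a2@(0,4):B a3@(0,3):B a4@(1,1):A
t=2: a0@(0,0):A a1@(1,0):B a2@(0,4):B a3@(0,3):B a4@(1,2):A
t=3: a0@(0,1):A a1@(0,2):B a2@(0,4):B a3@(1,1):B a4@(1,3):A
t=4: a0@(0,0):A a1@(0,3):B a2@(1,0):B a3@(1,2):B a4@(1,4):A
t=5: a0@(0,1):A a1@(0,2):B a2@(0,4):B a3@(1,2):B a4@(1,1):A
t=6: a0@(0,0):A a1@(0,3):B a2@(0,4):B a3@(1,0):B a4@(1,3):A
t=7: a0@(0,1):A a1@(0,2):B a2@(1,1):B a3@(1,2):B a4@(1,4):A
t=8: a0@(0,0):A a1@(0,2):B a2@(1,1):B a3@(1,2):B a4@(1,4):A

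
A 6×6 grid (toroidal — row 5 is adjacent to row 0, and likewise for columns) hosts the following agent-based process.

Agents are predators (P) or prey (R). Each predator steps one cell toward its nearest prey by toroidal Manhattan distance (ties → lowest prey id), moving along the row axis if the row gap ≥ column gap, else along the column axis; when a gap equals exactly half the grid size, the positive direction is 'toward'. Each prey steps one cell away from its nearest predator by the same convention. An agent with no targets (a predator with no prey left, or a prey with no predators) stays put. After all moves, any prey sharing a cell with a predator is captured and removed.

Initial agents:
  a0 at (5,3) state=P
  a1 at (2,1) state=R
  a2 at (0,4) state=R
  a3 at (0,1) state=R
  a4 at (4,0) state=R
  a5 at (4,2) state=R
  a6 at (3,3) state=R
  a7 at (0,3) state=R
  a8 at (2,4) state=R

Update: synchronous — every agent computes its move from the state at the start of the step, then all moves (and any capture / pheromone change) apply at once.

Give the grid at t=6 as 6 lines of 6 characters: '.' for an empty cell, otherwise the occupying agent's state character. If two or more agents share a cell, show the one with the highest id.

..RRRR
...R.R
......
......
......
R..P..

t=1: a0@(0,3):P a1@(1,1):R a2@(1,4):R a3@(0,0):R a4@(4,5):R a5@(3,2):R a6@(2,3):R a7@(1,3):R a8@(1,4):R
t=2: a0@(1,3):P a1@(1,0):R a2@(2,4):R a3@(0,5):R a4@(3,5):R a5@(2,2):R a6@(3,3):R a7@(2,3):R a8@(2,4):R
t=3: a0@(2,3):P a1@(1,5):R a2@(3,4):R a3@(0,0):R a4@(4,5):R a5@(3,2):R a6@(4,3):R a7@(3,3):R a8@(3,4):R
t=4: a0@(3,3):P a1@(1,0):R a2@(4,4):R a3@(0,5):R a4@(5,5):R a5@(4,2):R a6@(5,3):R a7@(4,3):R a8@(4,4):R
t=5: a0@(4,3):P a1@(1,5):R a2@(5,4):R a3@(5,5):R a4@(0,5):R a5@(5,2):R a6@(0,3):R a7@(5,3):R a8@(5,4):R
t=6: a0@(5,3):P a1@(0,5):R a2@(0,4):R a3@(5,0):R a4@(1,5):R a5@(0,2):R a6@(1,3):R a7@(0,3):R a8@(0,4):R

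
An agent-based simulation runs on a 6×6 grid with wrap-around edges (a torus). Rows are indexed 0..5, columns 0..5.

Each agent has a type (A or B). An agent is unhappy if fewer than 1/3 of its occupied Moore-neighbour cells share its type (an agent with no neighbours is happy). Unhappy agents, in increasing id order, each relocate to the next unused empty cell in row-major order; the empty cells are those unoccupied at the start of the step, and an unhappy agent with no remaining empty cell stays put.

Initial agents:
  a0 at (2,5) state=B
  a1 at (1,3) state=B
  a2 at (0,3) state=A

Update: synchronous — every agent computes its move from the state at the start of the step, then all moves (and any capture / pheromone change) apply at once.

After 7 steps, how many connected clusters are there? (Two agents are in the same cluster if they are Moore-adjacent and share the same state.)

3

t=1: a0@(2,5):B a1@(0,0):B a2@(0,1):A
t=2: a0@(2,5):B a1@(0,2):B a2@(0,3):A
t=3: a0@(2,5):B a1@(0,0):B a2@(0,1):A
t=4: a0@(2,5):B a1@(0,2):B a2@(0,3):A
t=5: a0@(2,5):B a1@(0,0):B a2@(0,1):A
t=6: a0@(2,5):B a1@(0,2):B a2@(0,3):A
t=7: a0@(2,5):B a1@(0,0):B a2@(0,1):A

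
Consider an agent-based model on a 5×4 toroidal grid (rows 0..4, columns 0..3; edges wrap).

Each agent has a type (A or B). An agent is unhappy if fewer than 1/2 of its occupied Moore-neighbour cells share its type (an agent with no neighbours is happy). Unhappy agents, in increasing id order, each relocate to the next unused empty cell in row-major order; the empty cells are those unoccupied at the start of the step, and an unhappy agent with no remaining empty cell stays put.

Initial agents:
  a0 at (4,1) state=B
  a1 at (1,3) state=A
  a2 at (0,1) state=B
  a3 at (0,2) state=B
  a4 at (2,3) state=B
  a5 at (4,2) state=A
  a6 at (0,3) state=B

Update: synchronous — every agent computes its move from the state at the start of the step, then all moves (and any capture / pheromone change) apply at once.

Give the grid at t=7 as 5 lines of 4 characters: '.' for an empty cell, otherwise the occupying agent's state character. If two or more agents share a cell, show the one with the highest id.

t=1: a0@(4,1):B a1@(0,0):A a2@(0,1):B a3@(0,2):B a4@(1,0):B a5@(1,1):A a6@(1,2):B
t=2: a0@(4,1):B a1@(0,3):A a2@(0,1):B a3@(0,2):B a4@(1,3):B a5@(2,0):A a6@(1,2):B
t=3: a0@(4,1):B a1@(0,0):A a2@(0,1):B a3@(0,2):B a4@(1,3):B a5@(1,0):A a6@(1,2):B
t=4: a0@(4,1):B a1@(0,3):A a2@(0,1):B a3@(0,2):B a4@(1,3):B a5@(1,1):A a6@(1,2):B
t=5: a0@(4,1):B a1@(0,0):A a2@(0,1):B a3@(0,2):B a4@(1,3):B a5@(1,0):A a6@(1,2):B
t=6: a0@(4,1):B a1@(0,3):A a2@(0,1):B a3@(0,2):B a4@(1,3):B a5@(1,1):A a6@(1,2):B
t=7: a0@(4,1):B a1@(0,0):A a2@(0,1):B a3@(0,2):B a4@(1,3):B a5@(1,0):A a6@(1,2):B

ABB.
A.BB
....
....
.B..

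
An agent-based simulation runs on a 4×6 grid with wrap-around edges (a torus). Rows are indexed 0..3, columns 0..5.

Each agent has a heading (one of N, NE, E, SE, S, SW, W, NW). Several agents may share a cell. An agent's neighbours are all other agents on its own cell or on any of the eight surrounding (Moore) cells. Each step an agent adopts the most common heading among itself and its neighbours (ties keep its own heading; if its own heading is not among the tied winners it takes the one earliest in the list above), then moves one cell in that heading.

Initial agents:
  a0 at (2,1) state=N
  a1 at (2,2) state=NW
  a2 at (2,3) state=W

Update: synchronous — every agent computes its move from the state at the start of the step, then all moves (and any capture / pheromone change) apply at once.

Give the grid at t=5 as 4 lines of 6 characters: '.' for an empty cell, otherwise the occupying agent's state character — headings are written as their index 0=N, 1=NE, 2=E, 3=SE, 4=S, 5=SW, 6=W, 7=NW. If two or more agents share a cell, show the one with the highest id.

......
.0.7..
....6.
......

t=1: a0@(1,1):N a1@(1,1):NW a2@(2,2):W
t=2: a0@(0,1):N a1@(0,0):NW a2@(2,1):W
t=3: a0@(3,1):N a1@(3,5):NW a2@(2,0):W
t=4: a0@(2,1):N a1@(2,4):NW a2@(2,5):W
t=5: a0@(1,1):N a1@(1,3):NW a2@(2,4):W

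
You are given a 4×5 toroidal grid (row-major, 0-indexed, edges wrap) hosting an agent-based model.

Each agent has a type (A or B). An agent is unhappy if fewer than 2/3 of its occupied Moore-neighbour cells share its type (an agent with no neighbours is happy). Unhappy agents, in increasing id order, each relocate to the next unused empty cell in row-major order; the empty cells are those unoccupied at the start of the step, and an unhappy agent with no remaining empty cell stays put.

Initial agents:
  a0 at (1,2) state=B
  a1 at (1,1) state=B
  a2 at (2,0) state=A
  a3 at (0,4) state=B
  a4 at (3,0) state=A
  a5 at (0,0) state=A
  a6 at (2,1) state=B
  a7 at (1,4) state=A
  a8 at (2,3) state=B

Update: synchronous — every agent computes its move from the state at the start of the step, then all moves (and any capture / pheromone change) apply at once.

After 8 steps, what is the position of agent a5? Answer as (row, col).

t=1: a0@(1,2):B a1@(0,1):B a2@(0,2):A a3@(0,3):B a4@(1,0):A a5@(1,3):A a6@(2,2):B a7@(2,4):A a8@(3,1):B
t=2: a0@(0,0):B a1@(0,4):B a2@(1,1):A a3@(1,4):B a4@(2,0):A a5@(2,1):A a6@(2,2):B a7@(2,4):A a8@(3,1):B
t=3: a0@(0,0):B a1@(0,4):B a2@(0,1):A a3@(0,2):B a4@(0,3):A a5@(1,0):A a6@(1,2):B a7@(1,3):A a8@(2,3):B
t=4: a0@(1,1):B a1@(1,4):B a2@(2,0):A a3@(2,1):B a4@(2,2):A a5@(2,4):A a6@(3,0):B a7@(3,1):A a8@(3,2):B
t=5: a0@(0,0):B a1@(0,1):B a2@(0,2):A a3@(0,3):B a4@(0,4):A a5@(1,0):A a6@(1,2):B a7@(1,3):A a8@(2,3):B
t=6: a0@(1,1):B a1@(1,4):B a2@(2,0):A a3@(2,1):B a4@(2,2):A a5@(2,4):A a6@(3,0):B a7@(3,1):A a8@(3,2):B
t=7: a0@(0,0):B a1@(0,1):B a2@(0,2):A a3@(0,3):B a4@(0,4):A a5@(1,0):A a6@(1,2):B a7@(1,3):A a8@(2,3):B
t=8: a0@(1,1):B a1@(1,4):B a2@(2,0):A a3@(2,1):B a4@(2,2):A a5@(2,4):A a6@(3,0):B a7@(3,1):A a8@(3,2):B

(2, 4)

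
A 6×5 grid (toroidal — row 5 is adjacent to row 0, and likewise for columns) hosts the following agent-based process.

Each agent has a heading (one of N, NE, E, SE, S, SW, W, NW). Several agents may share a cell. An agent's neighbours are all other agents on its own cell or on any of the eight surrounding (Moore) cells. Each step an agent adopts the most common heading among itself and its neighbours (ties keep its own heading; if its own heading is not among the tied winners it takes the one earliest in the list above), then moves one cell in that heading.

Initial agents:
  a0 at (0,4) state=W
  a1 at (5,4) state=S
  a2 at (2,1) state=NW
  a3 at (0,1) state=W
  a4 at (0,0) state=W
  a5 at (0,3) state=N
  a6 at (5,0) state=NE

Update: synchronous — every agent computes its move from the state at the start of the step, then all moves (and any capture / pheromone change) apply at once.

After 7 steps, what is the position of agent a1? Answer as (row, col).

(5, 2)

t=1: a0@(0,3):W a1@(5,3):W a2@(1,0):NW a3@(0,0):W a4@(0,4):W a5@(5,3):N a6@(5,4):W
t=2: a0@(0,2):W a1@(5,2):W a2@(1,4):W a3@(0,4):W a4@(0,3):W a5@(5,2):W a6@(5,3):W
t=3: a0@(0,1):W a1@(5,1):W a2@(1,3):W a3@(0,3):W a4@(0,2):W a5@(5,1):W a6@(5,2):W
t=4: a0@(0,0):W a1@(5,0):W a2@(1,2):W a3@(0,2):W a4@(0,1):W a5@(5,0):W a6@(5,1):W
t=5: a0@(0,4):W a1@(5,4):W a2@(1,1):W a3@(0,1):W a4@(0,0):W a5@(5,4):W a6@(5,0):W
t=6: a0@(0,3):W a1@(5,3):W a2@(1,0):W a3@(0,0):W a4@(0,4):W a5@(5,3):W a6@(5,4):W
t=7: a0@(0,2):W a1@(5,2):W a2@(1,4):W a3@(0,4):W a4@(0,3):W a5@(5,2):W a6@(5,3):W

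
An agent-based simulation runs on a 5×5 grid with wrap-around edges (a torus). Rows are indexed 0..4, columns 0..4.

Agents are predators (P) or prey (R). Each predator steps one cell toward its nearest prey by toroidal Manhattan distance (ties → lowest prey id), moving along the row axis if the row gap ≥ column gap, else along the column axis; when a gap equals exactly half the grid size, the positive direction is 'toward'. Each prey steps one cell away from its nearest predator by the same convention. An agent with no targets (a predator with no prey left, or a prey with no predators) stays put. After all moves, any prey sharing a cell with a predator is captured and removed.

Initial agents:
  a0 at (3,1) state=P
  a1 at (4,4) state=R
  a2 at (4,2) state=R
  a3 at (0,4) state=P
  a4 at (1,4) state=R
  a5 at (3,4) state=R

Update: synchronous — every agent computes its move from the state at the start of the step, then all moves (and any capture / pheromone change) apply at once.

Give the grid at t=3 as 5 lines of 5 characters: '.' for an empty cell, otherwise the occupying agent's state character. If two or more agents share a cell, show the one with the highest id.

t=1: a0@(4,1):P a1@(3,4):R a2@(0,2):R a3@(4,4):P a4@(2,4):R a5@(3,3):R
t=2: a0@(0,1):P a1@(2,4):R a2@(1,2):R a3@(3,4):P a4@(1,4):R a5@(2,3):R
t=3: a0@(1,1):P a1@(1,4):R a2@(2,2):R a3@(2,4):P a4@(0,4):R a5@(1,3):R

....R
.P.RR
..R.P
.....
.....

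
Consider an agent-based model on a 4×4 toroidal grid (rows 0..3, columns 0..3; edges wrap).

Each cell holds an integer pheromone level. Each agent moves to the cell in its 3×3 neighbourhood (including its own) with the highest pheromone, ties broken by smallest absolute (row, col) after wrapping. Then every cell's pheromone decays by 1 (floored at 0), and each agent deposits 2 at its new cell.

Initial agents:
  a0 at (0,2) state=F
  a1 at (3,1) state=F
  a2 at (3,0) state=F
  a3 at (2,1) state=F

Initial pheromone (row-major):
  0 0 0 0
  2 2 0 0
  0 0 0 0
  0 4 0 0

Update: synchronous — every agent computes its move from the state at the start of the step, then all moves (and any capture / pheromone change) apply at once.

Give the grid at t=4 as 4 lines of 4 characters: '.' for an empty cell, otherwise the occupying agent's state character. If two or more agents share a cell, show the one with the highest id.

....
....
....
.F..

t=1: a0@(3,1) a1@(3,1) a2@(3,1) a3@(3,1) | pheromone: 0 0 0 0 / 1 1 0 0 / 0 0 0 0 / 0 11 0 0
t=2: a0@(3,1) a1@(3,1) a2@(3,1) a3@(3,1) | pheromone: 0 0 0 0 / 0 0 0 0 / 0 0 0 0 / 0 18 0 0
t=3: a0@(3,1) a1@(3,1) a2@(3,1) a3@(3,1) | pheromone: 0 0 0 0 / 0 0 0 0 / 0 0 0 0 / 0 25 0 0
t=4: a0@(3,1) a1@(3,1) a2@(3,1) a3@(3,1) | pheromone: 0 0 0 0 / 0 0 0 0 / 0 0 0 0 / 0 32 0 0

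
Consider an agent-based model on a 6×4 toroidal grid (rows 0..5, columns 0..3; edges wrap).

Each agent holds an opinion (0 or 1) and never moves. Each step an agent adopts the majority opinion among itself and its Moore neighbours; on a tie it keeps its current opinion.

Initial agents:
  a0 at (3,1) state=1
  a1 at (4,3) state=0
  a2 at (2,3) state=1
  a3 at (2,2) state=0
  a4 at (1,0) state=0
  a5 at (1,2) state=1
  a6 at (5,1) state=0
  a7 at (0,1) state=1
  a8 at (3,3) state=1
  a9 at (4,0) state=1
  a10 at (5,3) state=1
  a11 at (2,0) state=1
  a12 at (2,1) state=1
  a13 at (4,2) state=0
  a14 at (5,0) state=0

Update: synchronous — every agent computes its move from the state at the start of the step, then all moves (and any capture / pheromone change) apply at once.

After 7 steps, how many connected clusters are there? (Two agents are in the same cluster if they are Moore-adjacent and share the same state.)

t=1: a0@(3,1):1 a1@(4,3):0 a2@(2,3):1 a3@(2,2):1 a4@(1,0):1 a5@(1,2):1 a6@(5,1):0 a7@(0,1):0 a8@(3,3):1 a9@(4,0):1 a10@(5,3):0 a11@(2,0):1 a12@(2,1):1 a13@(4,2):0 a14@(5,0):0
t=2: a0@(3,1):1 a1@(4,3):0 a2@(2,3):1 a3@(2,2):1 a4@(1,0):1 a5@(1,2):1 a6@(5,1):0 a7@(0,1):0 a8@(3,3):1 a9@(4,0):0 a10@(5,3):0 a11@(2,0):1 a12@(2,1):1 a13@(4,2):0 a14@(5,0):0
t=3: (unchanged — steady state)

2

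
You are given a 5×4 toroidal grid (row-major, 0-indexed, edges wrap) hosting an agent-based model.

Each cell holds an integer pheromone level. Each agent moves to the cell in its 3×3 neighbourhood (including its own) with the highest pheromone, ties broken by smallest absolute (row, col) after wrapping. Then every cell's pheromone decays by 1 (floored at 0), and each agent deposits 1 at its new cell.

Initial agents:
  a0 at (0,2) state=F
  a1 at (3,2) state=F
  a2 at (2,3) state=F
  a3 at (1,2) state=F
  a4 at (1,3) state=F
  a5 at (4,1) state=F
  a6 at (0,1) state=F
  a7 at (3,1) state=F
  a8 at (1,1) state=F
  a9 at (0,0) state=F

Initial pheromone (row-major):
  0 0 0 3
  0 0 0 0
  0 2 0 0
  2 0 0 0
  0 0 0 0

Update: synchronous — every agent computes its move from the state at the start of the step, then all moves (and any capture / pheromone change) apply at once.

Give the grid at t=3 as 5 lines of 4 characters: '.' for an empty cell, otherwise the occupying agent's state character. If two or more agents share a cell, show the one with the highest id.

...F
....
.F..
....
....

t=1: a0@(0,3) a1@(2,1) a2@(3,0) a3@(0,3) a4@(0,3) a5@(3,0) a6@(0,0) a7@(2,1) a8@(2,1) a9@(0,3) | pheromone: 1 0 0 6 / 0 0 0 0 / 0 4 0 0 / 3 0 0 0 / 0 0 0 0
t=2: a0@(0,3) a1@(2,1) a2@(2,1) a3@(0,3) a4@(0,3) a5@(2,1) a6@(0,3) a7@(2,1) a8@(2,1) a9@(0,3) | pheromone: 0 0 0 10 / 0 0 0 0 / 0 8 0 0 / 2 0 0 0 / 0 0 0 0
t=3: a0@(0,3) a1@(2,1) a2@(2,1) a3@(0,3) a4@(0,3) a5@(2,1) a6@(0,3) a7@(2,1) a8@(2,1) a9@(0,3) | pheromone: 0 0 0 14 / 0 0 0 0 / 0 12 0 0 / 1 0 0 0 / 0 0 0 0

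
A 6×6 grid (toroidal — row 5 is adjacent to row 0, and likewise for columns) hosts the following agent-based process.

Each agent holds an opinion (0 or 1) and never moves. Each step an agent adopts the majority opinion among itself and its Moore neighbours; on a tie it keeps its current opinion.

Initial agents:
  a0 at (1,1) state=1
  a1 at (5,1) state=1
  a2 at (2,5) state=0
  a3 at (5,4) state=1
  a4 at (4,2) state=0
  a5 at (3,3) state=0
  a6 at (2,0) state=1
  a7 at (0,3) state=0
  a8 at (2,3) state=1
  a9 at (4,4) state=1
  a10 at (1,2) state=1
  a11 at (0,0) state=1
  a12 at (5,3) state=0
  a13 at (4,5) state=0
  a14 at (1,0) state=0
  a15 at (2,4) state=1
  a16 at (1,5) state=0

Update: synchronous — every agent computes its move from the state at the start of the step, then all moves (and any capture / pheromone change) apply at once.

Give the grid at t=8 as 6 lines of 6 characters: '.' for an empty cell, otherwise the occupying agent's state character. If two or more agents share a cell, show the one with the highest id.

1..0..
011..0
0..100
...0..
..0.00
.1.00.

t=1: a0@(1,1):1 a1@(5,1):1 a2@(2,5):0 a3@(5,4):0 a4@(4,2):0 a5@(3,3):1 a6@(2,0):0 a7@(0,3):0 a8@(2,3):1 a9@(4,4):0 a10@(1,2):1 a11@(0,0):1 a12@(5,3):0 a13@(4,5):1 a14@(1,0):0 a15@(2,4):0 a16@(1,5):0
t=2: a0@(1,1):1 a1@(5,1):1 a2@(2,5):0 a3@(5,4):0 a4@(4,2):0 a5@(3,3):0 a6@(2,0):0 a7@(0,3):0 a8@(2,3):1 a9@(4,4):0 a10@(1,2):1 a11@(0,0):1 a12@(5,3):0 a13@(4,5):0 a14@(1,0):0 a15@(2,4):0 a16@(1,5):0
t=3: (unchanged — steady state)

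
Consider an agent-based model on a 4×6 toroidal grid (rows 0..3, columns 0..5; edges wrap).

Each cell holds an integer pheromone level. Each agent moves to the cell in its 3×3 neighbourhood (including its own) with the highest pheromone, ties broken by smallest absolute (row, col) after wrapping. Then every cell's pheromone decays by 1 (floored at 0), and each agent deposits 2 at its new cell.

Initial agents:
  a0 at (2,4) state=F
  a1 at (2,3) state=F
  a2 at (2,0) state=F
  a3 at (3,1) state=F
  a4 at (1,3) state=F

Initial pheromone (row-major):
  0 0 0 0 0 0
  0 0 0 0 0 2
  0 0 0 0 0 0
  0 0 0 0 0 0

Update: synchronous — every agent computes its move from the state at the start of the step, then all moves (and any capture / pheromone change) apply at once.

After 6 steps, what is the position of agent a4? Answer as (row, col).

t=1: a0@(1,5) a1@(1,2) a2@(1,5) a3@(0,0) a4@(0,2) | pheromone: 2 0 2 0 0 0 / 0 0 2 0 0 5 / 0 0 0 0 0 0 / 0 0 0 0 0 0
t=2: a0@(1,5) a1@(0,2) a2@(1,5) a3@(1,5) a4@(0,2) | pheromone: 1 0 5 0 0 0 / 0 0 1 0 0 10 / 0 0 0 0 0 0 / 0 0 0 0 0 0
t=3: a0@(1,5) a1@(0,2) a2@(1,5) a3@(1,5) a4@(0,2) | pheromone: 0 0 8 0 0 0 / 0 0 0 0 0 15 / 0 0 0 0 0 0 / 0 0 0 0 0 0
t=4: a0@(1,5) a1@(0,2) a2@(1,5) a3@(1,5) a4@(0,2) | pheromone: 0 0 11 0 0 0 / 0 0 0 0 0 20 / 0 0 0 0 0 0 / 0 0 0 0 0 0
t=5: a0@(1,5) a1@(0,2) a2@(1,5) a3@(1,5) a4@(0,2) | pheromone: 0 0 14 0 0 0 / 0 0 0 0 0 25 / 0 0 0 0 0 0 / 0 0 0 0 0 0
t=6: a0@(1,5) a1@(0,2) a2@(1,5) a3@(1,5) a4@(0,2) | pheromone: 0 0 17 0 0 0 / 0 0 0 0 0 30 / 0 0 0 0 0 0 / 0 0 0 0 0 0

(0, 2)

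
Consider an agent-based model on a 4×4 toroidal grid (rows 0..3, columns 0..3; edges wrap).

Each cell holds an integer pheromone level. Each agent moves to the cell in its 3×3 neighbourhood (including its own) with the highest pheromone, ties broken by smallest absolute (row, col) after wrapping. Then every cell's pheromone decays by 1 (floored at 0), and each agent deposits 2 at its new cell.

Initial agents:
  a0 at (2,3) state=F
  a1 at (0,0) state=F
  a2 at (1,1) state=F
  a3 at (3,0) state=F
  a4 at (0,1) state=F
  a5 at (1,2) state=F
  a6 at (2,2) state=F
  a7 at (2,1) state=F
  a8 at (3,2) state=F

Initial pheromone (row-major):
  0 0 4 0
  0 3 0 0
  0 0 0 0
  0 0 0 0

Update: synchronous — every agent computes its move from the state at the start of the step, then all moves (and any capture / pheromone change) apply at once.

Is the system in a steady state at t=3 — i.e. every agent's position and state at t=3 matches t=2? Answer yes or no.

t=1: a0@(1,0) a1@(1,1) a2@(0,2) a3@(0,0) a4@(0,2) a5@(0,2) a6@(1,1) a7@(1,1) a8@(0,2) | pheromone: 2 0 11 0 / 2 8 0 0 / 0 0 0 0 / 0 0 0 0
t=2: a0@(1,1) a1@(0,2) a2@(0,2) a3@(1,1) a4@(0,2) a5@(0,2) a6@(0,2) a7@(0,2) a8@(0,2) | pheromone: 1 0 24 0 / 1 11 0 0 / 0 0 0 0 / 0 0 0 0
t=3: a0@(0,2) a1@(0,2) a2@(0,2) a3@(0,2) a4@(0,2) a5@(0,2) a6@(0,2) a7@(0,2) a8@(0,2) | pheromone: 0 0 41 0 / 0 10 0 0 / 0 0 0 0 / 0 0 0 0

no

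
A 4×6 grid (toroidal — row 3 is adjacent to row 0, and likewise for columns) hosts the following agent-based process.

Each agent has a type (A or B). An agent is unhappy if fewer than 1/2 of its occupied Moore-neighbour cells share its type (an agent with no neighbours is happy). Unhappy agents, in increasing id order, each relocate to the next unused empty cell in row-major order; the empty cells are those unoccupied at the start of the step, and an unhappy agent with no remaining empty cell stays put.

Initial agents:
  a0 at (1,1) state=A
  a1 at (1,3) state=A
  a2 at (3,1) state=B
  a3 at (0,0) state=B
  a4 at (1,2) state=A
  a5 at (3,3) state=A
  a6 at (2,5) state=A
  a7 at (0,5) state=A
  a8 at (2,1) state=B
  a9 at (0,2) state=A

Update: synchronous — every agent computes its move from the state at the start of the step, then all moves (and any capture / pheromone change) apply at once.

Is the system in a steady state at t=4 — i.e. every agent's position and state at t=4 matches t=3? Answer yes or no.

t=1: a0@(1,1):A a1@(1,3):A a2@(3,1):B a3@(0,1):B a4@(1,2):A a5@(3,3):A a6@(2,5):A a7@(0,3):A a8@(0,4):B a9@(0,2):A
t=2: a0@(1,1):A a1@(1,3):A a2@(3,1):B a3@(0,0):B a4@(1,2):A a5@(3,3):A a6@(2,5):A a7@(0,3):A a8@(0,5):B a9@(0,2):A
t=3: (unchanged — steady state)

yes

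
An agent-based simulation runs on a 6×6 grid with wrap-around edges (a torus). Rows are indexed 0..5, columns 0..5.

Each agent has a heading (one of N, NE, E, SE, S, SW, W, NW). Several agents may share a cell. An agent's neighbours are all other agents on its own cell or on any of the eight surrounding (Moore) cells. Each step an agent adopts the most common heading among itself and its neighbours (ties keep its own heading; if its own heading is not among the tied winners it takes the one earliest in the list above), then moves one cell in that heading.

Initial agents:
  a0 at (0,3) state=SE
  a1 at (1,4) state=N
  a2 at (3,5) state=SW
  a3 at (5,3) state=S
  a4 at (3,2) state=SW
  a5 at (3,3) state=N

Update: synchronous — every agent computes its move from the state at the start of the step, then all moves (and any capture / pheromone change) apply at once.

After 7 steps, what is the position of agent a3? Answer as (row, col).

t=1: a0@(1,4):SE a1@(0,4):N a2@(4,4):SW a3@(0,3):S a4@(4,1):SW a5@(2,3):N
t=2: a0@(0,4):N a1@(5,4):N a2@(5,3):SW a3@(1,3):S a4@(5,0):SW a5@(1,3):N
t=3: a0@(5,4):N a1@(4,4):N a2@(4,3):N a3@(0,3):N a4@(0,5):SW a5@(0,3):N
t=4: a0@(4,4):N a1@(3,4):N a2@(3,3):N a3@(5,3):N a4@(1,4):SW a5@(5,3):N
t=5: a0@(3,4):N a1@(2,4):N a2@(2,3):N a3@(4,3):N a4@(2,3):SW a5@(4,3):N
t=6: a0@(2,4):N a1@(1,4):N a2@(1,3):N a3@(3,3):N a4@(1,3):N a5@(3,3):N
t=7: a0@(1,4):N a1@(0,4):N a2@(0,3):N a3@(2,3):N a4@(0,3):N a5@(2,3):N

(2, 3)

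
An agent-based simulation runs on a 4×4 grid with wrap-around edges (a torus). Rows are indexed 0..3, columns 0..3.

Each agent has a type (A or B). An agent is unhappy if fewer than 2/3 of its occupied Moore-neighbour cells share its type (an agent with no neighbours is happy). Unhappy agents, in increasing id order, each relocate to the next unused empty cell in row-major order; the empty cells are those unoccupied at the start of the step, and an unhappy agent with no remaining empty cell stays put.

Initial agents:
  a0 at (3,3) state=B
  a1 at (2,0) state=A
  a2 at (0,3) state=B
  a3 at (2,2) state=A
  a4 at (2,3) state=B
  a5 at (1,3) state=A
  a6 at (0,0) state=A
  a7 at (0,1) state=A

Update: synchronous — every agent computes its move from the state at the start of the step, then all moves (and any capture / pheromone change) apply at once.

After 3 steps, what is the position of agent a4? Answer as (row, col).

t=1: a0@(0,2):B a1@(1,0):A a2@(1,1):B a3@(1,2):A a4@(2,1):B a5@(3,0):A a6@(3,1):A a7@(0,1):A
t=2: a0@(0,0):B a1@(0,3):A a2@(1,3):B a3@(2,0):A a4@(2,2):B a5@(3,0):A a6@(2,3):A a7@(0,1):A
t=3: a0@(0,2):B a1@(1,0):A a2@(1,1):B a3@(2,0):A a4@(1,2):B a5@(3,0):A a6@(2,1):A a7@(3,1):A

(1, 2)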